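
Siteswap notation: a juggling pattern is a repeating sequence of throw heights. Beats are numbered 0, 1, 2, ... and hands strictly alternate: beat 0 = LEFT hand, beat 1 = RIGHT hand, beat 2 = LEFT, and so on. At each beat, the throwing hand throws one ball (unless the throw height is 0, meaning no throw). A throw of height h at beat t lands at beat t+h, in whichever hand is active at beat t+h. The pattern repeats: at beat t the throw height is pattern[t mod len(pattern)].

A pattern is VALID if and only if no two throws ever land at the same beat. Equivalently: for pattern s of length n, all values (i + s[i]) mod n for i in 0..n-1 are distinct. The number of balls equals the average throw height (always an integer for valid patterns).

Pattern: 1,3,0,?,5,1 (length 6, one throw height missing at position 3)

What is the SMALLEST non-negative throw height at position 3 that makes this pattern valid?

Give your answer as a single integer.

i=0: (0 + 1) mod 6 = 1
i=1: (1 + 3) mod 6 = 4
i=2: (2 + 0) mod 6 = 2
i=3: s[i]=? (unknown)
i=4: (4 + 5) mod 6 = 3
i=5: (5 + 1) mod 6 = 0
Known residues: [0, 1, 2, 3, 4]; need a permutation of 0..5, so missing residue r = 5
Need (3 + s) mod 6 = 5; smallest s = (5 - 3) mod 6 = 2

Answer: 2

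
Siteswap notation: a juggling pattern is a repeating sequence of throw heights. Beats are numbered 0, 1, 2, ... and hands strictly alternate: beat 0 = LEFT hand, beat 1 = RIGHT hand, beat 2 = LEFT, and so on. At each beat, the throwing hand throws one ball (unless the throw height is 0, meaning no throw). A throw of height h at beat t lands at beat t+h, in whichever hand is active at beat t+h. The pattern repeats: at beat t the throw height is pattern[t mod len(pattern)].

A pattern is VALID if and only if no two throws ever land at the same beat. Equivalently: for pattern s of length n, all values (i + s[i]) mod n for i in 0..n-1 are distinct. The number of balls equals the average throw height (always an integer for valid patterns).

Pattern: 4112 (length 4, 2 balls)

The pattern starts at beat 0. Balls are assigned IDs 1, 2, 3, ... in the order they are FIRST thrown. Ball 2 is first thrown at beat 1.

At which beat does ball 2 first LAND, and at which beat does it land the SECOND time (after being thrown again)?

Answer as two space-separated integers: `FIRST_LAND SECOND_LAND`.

Answer: 2 3

Derivation:
Beat 0 (L): throw ball1 h=4 -> lands@4:L; in-air after throw: [b1@4:L]
Beat 1 (R): throw ball2 h=1 -> lands@2:L; in-air after throw: [b2@2:L b1@4:L]
Beat 2 (L): throw ball2 h=1 -> lands@3:R; in-air after throw: [b2@3:R b1@4:L]
Beat 3 (R): throw ball2 h=2 -> lands@5:R; in-air after throw: [b1@4:L b2@5:R]
Ball 2: thrown@1 h=1 -> first land @2; rethrown@2 h=1 -> second land @3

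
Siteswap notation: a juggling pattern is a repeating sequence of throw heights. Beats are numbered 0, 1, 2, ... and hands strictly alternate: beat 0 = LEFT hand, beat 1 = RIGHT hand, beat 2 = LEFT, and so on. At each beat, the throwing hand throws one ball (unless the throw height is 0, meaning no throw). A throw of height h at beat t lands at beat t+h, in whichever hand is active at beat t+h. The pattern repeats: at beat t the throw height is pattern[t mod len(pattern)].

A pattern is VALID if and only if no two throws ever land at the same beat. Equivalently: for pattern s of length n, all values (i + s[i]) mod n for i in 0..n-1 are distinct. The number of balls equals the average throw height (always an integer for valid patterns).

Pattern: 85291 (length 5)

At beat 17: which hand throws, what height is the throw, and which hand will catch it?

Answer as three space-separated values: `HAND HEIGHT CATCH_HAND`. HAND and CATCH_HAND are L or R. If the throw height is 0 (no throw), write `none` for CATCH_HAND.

Answer: R 2 R

Derivation:
Beat 17: 17 mod 2 = 1, so hand = R
Throw height = pattern[17 mod 5] = pattern[2] = 2
Lands at beat 17+2=19, 19 mod 2 = 1, so catch hand = R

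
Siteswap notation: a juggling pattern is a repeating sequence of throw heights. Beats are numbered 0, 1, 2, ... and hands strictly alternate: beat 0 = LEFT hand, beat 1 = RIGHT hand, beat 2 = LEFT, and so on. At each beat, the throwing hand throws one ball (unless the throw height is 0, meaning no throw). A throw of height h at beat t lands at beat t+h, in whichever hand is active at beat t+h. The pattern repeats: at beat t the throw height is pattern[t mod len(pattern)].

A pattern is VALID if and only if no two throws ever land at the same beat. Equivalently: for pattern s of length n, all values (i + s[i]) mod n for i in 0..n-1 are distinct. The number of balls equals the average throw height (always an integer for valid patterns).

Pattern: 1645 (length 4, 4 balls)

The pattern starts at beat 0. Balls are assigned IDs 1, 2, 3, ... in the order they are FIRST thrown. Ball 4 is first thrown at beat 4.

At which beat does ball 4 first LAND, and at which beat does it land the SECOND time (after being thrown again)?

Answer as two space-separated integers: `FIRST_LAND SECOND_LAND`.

Answer: 5 11

Derivation:
Beat 0 (L): throw ball1 h=1 -> lands@1:R; in-air after throw: [b1@1:R]
Beat 1 (R): throw ball1 h=6 -> lands@7:R; in-air after throw: [b1@7:R]
Beat 2 (L): throw ball2 h=4 -> lands@6:L; in-air after throw: [b2@6:L b1@7:R]
Beat 3 (R): throw ball3 h=5 -> lands@8:L; in-air after throw: [b2@6:L b1@7:R b3@8:L]
Beat 4 (L): throw ball4 h=1 -> lands@5:R; in-air after throw: [b4@5:R b2@6:L b1@7:R b3@8:L]
Beat 5 (R): throw ball4 h=6 -> lands@11:R; in-air after throw: [b2@6:L b1@7:R b3@8:L b4@11:R]
Beat 6 (L): throw ball2 h=4 -> lands@10:L; in-air after throw: [b1@7:R b3@8:L b2@10:L b4@11:R]
Beat 7 (R): throw ball1 h=5 -> lands@12:L; in-air after throw: [b3@8:L b2@10:L b4@11:R b1@12:L]
Beat 8 (L): throw ball3 h=1 -> lands@9:R; in-air after throw: [b3@9:R b2@10:L b4@11:R b1@12:L]
Beat 9 (R): throw ball3 h=6 -> lands@15:R; in-air after throw: [b2@10:L b4@11:R b1@12:L b3@15:R]
Beat 10 (L): throw ball2 h=4 -> lands@14:L; in-air after throw: [b4@11:R b1@12:L b2@14:L b3@15:R]
Beat 11 (R): throw ball4 h=5 -> lands@16:L; in-air after throw: [b1@12:L b2@14:L b3@15:R b4@16:L]
Ball 4: thrown@4 h=1 -> first land @5; rethrown@5 h=6 -> second land @11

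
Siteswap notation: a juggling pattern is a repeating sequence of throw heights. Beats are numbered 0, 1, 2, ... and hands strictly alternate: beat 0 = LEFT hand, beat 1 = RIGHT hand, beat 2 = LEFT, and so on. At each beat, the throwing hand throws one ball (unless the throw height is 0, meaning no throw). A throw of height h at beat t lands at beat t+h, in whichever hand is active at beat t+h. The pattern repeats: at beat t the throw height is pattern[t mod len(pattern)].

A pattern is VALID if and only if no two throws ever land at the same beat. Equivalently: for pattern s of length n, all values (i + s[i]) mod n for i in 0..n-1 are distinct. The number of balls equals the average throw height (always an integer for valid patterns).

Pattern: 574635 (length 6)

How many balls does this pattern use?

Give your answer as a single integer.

Pattern = [5, 7, 4, 6, 3, 5], length n = 6
  position 0: throw height = 5, running sum = 5
  position 1: throw height = 7, running sum = 12
  position 2: throw height = 4, running sum = 16
  position 3: throw height = 6, running sum = 22
  position 4: throw height = 3, running sum = 25
  position 5: throw height = 5, running sum = 30
Total sum = 30; balls = sum / n = 30 / 6 = 5

Answer: 5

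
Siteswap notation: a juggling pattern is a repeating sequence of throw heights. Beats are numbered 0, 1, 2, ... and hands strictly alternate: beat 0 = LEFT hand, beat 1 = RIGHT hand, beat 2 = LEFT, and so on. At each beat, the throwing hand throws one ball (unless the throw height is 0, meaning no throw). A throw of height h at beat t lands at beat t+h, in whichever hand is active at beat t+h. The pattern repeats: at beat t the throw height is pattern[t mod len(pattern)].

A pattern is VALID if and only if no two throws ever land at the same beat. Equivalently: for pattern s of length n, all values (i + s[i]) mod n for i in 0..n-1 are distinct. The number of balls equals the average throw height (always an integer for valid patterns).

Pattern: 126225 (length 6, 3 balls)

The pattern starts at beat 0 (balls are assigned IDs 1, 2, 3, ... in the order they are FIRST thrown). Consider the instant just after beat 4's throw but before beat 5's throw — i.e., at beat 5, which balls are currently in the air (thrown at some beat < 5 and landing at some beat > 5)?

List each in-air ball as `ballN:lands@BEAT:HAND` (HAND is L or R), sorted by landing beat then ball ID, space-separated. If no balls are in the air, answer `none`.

Beat 0 (L): throw ball1 h=1 -> lands@1:R; in-air after throw: [b1@1:R]
Beat 1 (R): throw ball1 h=2 -> lands@3:R; in-air after throw: [b1@3:R]
Beat 2 (L): throw ball2 h=6 -> lands@8:L; in-air after throw: [b1@3:R b2@8:L]
Beat 3 (R): throw ball1 h=2 -> lands@5:R; in-air after throw: [b1@5:R b2@8:L]
Beat 4 (L): throw ball3 h=2 -> lands@6:L; in-air after throw: [b1@5:R b3@6:L b2@8:L]
Beat 5 (R): throw ball1 h=5 -> lands@10:L; in-air after throw: [b3@6:L b2@8:L b1@10:L]

Answer: ball3:lands@6:L ball2:lands@8:L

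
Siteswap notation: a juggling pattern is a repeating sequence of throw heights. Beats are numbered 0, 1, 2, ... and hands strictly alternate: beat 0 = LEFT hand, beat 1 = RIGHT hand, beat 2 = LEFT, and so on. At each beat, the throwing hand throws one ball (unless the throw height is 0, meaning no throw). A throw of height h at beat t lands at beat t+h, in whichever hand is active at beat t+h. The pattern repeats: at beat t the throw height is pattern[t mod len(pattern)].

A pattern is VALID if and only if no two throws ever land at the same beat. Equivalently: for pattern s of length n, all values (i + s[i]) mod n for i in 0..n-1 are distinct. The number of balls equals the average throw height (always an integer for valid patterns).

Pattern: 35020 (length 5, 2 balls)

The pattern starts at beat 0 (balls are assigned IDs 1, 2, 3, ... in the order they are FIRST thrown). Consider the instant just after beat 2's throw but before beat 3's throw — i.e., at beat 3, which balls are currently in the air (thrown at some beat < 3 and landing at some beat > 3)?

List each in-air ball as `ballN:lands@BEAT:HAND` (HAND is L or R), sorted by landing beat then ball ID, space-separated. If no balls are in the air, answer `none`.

Answer: ball2:lands@6:L

Derivation:
Beat 0 (L): throw ball1 h=3 -> lands@3:R; in-air after throw: [b1@3:R]
Beat 1 (R): throw ball2 h=5 -> lands@6:L; in-air after throw: [b1@3:R b2@6:L]
Beat 3 (R): throw ball1 h=2 -> lands@5:R; in-air after throw: [b1@5:R b2@6:L]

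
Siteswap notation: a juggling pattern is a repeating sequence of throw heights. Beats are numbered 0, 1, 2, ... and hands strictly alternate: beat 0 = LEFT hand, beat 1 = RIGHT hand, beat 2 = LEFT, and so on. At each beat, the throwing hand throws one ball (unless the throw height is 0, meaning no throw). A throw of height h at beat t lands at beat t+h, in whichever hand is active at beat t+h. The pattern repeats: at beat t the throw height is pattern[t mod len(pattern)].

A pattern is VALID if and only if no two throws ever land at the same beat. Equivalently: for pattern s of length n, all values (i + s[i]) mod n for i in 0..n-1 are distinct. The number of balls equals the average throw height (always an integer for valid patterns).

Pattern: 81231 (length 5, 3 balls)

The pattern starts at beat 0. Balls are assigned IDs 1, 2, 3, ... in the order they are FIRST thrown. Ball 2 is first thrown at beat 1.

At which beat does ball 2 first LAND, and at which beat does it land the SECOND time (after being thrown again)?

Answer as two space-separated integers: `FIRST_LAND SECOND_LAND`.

Beat 0 (L): throw ball1 h=8 -> lands@8:L; in-air after throw: [b1@8:L]
Beat 1 (R): throw ball2 h=1 -> lands@2:L; in-air after throw: [b2@2:L b1@8:L]
Beat 2 (L): throw ball2 h=2 -> lands@4:L; in-air after throw: [b2@4:L b1@8:L]
Beat 3 (R): throw ball3 h=3 -> lands@6:L; in-air after throw: [b2@4:L b3@6:L b1@8:L]
Beat 4 (L): throw ball2 h=1 -> lands@5:R; in-air after throw: [b2@5:R b3@6:L b1@8:L]
Ball 2: thrown@1 h=1 -> first land @2; rethrown@2 h=2 -> second land @4

Answer: 2 4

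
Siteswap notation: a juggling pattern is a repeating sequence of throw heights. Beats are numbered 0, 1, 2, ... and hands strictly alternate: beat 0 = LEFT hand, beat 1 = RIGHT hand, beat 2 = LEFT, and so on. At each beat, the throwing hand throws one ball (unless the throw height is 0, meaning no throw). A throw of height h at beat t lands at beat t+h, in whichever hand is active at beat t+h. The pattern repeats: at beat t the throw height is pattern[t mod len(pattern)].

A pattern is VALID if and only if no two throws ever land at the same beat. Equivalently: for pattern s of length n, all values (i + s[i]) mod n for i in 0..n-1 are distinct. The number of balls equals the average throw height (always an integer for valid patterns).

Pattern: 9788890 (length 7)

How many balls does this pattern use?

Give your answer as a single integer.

Answer: 7

Derivation:
Pattern = [9, 7, 8, 8, 8, 9, 0], length n = 7
  position 0: throw height = 9, running sum = 9
  position 1: throw height = 7, running sum = 16
  position 2: throw height = 8, running sum = 24
  position 3: throw height = 8, running sum = 32
  position 4: throw height = 8, running sum = 40
  position 5: throw height = 9, running sum = 49
  position 6: throw height = 0, running sum = 49
Total sum = 49; balls = sum / n = 49 / 7 = 7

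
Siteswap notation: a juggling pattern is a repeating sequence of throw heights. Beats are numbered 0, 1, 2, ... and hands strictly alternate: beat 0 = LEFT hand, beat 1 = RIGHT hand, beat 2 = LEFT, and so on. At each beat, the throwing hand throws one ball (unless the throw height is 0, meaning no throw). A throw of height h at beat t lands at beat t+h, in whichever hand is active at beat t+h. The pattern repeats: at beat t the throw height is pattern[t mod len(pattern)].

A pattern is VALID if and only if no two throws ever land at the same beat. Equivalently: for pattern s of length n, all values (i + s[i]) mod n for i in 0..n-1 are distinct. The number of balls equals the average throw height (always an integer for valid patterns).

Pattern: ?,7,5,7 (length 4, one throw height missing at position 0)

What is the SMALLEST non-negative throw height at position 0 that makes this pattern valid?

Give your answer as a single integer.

Answer: 1

Derivation:
i=0: s[i]=? (unknown)
i=1: (1 + 7) mod 4 = 0
i=2: (2 + 5) mod 4 = 3
i=3: (3 + 7) mod 4 = 2
Known residues: [0, 2, 3]; need a permutation of 0..3, so missing residue r = 1
Need (0 + s) mod 4 = 1; smallest s = (1 - 0) mod 4 = 1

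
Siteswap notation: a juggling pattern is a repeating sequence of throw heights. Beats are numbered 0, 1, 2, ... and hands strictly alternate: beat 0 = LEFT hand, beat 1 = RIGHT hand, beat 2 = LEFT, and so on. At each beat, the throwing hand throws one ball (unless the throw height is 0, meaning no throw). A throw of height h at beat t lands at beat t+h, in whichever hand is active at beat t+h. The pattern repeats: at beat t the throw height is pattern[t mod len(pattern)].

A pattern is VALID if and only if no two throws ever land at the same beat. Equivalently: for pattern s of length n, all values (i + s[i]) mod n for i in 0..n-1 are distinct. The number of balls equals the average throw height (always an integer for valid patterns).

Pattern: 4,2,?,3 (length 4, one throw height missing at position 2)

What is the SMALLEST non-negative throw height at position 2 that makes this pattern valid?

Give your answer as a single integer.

i=0: (0 + 4) mod 4 = 0
i=1: (1 + 2) mod 4 = 3
i=2: s[i]=? (unknown)
i=3: (3 + 3) mod 4 = 2
Known residues: [0, 2, 3]; need a permutation of 0..3, so missing residue r = 1
Need (2 + s) mod 4 = 1; smallest s = (1 - 2) mod 4 = 3

Answer: 3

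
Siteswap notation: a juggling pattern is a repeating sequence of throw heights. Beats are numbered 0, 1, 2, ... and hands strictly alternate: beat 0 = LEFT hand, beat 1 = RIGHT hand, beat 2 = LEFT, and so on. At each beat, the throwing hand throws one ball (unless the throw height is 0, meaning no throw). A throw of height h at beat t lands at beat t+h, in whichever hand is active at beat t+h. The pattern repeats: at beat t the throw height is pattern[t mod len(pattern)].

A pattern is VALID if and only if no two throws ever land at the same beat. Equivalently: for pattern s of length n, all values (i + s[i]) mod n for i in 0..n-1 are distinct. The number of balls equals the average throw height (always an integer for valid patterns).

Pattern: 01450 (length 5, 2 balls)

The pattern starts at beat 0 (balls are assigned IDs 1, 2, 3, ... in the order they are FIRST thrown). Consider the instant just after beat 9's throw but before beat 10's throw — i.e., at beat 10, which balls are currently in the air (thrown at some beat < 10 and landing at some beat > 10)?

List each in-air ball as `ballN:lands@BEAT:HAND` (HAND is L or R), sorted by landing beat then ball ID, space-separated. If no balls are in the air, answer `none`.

Answer: ball1:lands@11:R ball2:lands@13:R

Derivation:
Beat 1 (R): throw ball1 h=1 -> lands@2:L; in-air after throw: [b1@2:L]
Beat 2 (L): throw ball1 h=4 -> lands@6:L; in-air after throw: [b1@6:L]
Beat 3 (R): throw ball2 h=5 -> lands@8:L; in-air after throw: [b1@6:L b2@8:L]
Beat 6 (L): throw ball1 h=1 -> lands@7:R; in-air after throw: [b1@7:R b2@8:L]
Beat 7 (R): throw ball1 h=4 -> lands@11:R; in-air after throw: [b2@8:L b1@11:R]
Beat 8 (L): throw ball2 h=5 -> lands@13:R; in-air after throw: [b1@11:R b2@13:R]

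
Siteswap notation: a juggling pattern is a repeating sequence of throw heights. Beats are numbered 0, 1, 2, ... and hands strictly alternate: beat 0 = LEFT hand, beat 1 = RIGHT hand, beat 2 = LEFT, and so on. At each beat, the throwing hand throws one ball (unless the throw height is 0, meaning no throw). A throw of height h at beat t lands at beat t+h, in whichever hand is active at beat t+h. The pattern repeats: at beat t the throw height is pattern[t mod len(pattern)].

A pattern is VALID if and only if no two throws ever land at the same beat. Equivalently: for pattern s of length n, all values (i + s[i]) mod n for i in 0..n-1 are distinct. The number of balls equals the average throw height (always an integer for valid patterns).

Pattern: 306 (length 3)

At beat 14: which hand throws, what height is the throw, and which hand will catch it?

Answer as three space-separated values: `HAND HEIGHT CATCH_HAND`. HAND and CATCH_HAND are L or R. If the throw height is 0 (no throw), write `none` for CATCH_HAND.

Answer: L 6 L

Derivation:
Beat 14: 14 mod 2 = 0, so hand = L
Throw height = pattern[14 mod 3] = pattern[2] = 6
Lands at beat 14+6=20, 20 mod 2 = 0, so catch hand = L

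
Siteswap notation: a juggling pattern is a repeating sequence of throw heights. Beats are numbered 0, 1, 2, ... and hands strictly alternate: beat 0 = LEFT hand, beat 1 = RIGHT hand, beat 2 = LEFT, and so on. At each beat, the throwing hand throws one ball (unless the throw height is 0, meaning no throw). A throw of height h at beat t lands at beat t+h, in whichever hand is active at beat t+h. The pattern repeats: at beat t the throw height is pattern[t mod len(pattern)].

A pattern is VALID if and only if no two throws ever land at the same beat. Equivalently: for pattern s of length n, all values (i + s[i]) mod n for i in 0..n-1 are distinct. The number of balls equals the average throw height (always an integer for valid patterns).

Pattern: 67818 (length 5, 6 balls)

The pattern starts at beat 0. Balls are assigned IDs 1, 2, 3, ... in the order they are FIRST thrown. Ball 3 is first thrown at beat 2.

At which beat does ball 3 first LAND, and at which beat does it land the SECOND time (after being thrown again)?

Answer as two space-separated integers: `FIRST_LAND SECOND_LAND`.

Beat 0 (L): throw ball1 h=6 -> lands@6:L; in-air after throw: [b1@6:L]
Beat 1 (R): throw ball2 h=7 -> lands@8:L; in-air after throw: [b1@6:L b2@8:L]
Beat 2 (L): throw ball3 h=8 -> lands@10:L; in-air after throw: [b1@6:L b2@8:L b3@10:L]
Beat 3 (R): throw ball4 h=1 -> lands@4:L; in-air after throw: [b4@4:L b1@6:L b2@8:L b3@10:L]
Beat 4 (L): throw ball4 h=8 -> lands@12:L; in-air after throw: [b1@6:L b2@8:L b3@10:L b4@12:L]
Beat 5 (R): throw ball5 h=6 -> lands@11:R; in-air after throw: [b1@6:L b2@8:L b3@10:L b5@11:R b4@12:L]
Beat 6 (L): throw ball1 h=7 -> lands@13:R; in-air after throw: [b2@8:L b3@10:L b5@11:R b4@12:L b1@13:R]
Beat 7 (R): throw ball6 h=8 -> lands@15:R; in-air after throw: [b2@8:L b3@10:L b5@11:R b4@12:L b1@13:R b6@15:R]
Beat 8 (L): throw ball2 h=1 -> lands@9:R; in-air after throw: [b2@9:R b3@10:L b5@11:R b4@12:L b1@13:R b6@15:R]
Beat 9 (R): throw ball2 h=8 -> lands@17:R; in-air after throw: [b3@10:L b5@11:R b4@12:L b1@13:R b6@15:R b2@17:R]
Beat 10 (L): throw ball3 h=6 -> lands@16:L; in-air after throw: [b5@11:R b4@12:L b1@13:R b6@15:R b3@16:L b2@17:R]
Beat 11 (R): throw ball5 h=7 -> lands@18:L; in-air after throw: [b4@12:L b1@13:R b6@15:R b3@16:L b2@17:R b5@18:L]
Beat 12 (L): throw ball4 h=8 -> lands@20:L; in-air after throw: [b1@13:R b6@15:R b3@16:L b2@17:R b5@18:L b4@20:L]
Beat 13 (R): throw ball1 h=1 -> lands@14:L; in-air after throw: [b1@14:L b6@15:R b3@16:L b2@17:R b5@18:L b4@20:L]
Beat 14 (L): throw ball1 h=8 -> lands@22:L; in-air after throw: [b6@15:R b3@16:L b2@17:R b5@18:L b4@20:L b1@22:L]
Beat 15 (R): throw ball6 h=6 -> lands@21:R; in-air after throw: [b3@16:L b2@17:R b5@18:L b4@20:L b6@21:R b1@22:L]
Beat 16 (L): throw ball3 h=7 -> lands@23:R; in-air after throw: [b2@17:R b5@18:L b4@20:L b6@21:R b1@22:L b3@23:R]
Ball 3: thrown@2 h=8 -> first land @10; rethrown@10 h=6 -> second land @16

Answer: 10 16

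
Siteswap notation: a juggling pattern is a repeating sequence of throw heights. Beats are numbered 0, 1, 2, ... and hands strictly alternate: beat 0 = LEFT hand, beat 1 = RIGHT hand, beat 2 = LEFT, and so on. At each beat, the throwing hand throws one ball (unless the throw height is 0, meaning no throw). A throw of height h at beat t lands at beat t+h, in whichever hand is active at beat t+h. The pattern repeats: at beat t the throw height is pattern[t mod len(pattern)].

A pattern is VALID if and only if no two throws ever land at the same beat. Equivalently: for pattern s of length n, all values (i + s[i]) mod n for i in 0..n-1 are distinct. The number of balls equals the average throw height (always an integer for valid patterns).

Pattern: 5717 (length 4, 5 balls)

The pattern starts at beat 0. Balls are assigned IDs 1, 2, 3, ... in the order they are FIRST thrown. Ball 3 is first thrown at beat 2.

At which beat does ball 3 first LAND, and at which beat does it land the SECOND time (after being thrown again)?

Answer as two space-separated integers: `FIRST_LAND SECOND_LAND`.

Beat 0 (L): throw ball1 h=5 -> lands@5:R; in-air after throw: [b1@5:R]
Beat 1 (R): throw ball2 h=7 -> lands@8:L; in-air after throw: [b1@5:R b2@8:L]
Beat 2 (L): throw ball3 h=1 -> lands@3:R; in-air after throw: [b3@3:R b1@5:R b2@8:L]
Beat 3 (R): throw ball3 h=7 -> lands@10:L; in-air after throw: [b1@5:R b2@8:L b3@10:L]
Beat 4 (L): throw ball4 h=5 -> lands@9:R; in-air after throw: [b1@5:R b2@8:L b4@9:R b3@10:L]
Beat 5 (R): throw ball1 h=7 -> lands@12:L; in-air after throw: [b2@8:L b4@9:R b3@10:L b1@12:L]
Beat 6 (L): throw ball5 h=1 -> lands@7:R; in-air after throw: [b5@7:R b2@8:L b4@9:R b3@10:L b1@12:L]
Beat 7 (R): throw ball5 h=7 -> lands@14:L; in-air after throw: [b2@8:L b4@9:R b3@10:L b1@12:L b5@14:L]
Beat 8 (L): throw ball2 h=5 -> lands@13:R; in-air after throw: [b4@9:R b3@10:L b1@12:L b2@13:R b5@14:L]
Beat 9 (R): throw ball4 h=7 -> lands@16:L; in-air after throw: [b3@10:L b1@12:L b2@13:R b5@14:L b4@16:L]
Beat 10 (L): throw ball3 h=1 -> lands@11:R; in-air after throw: [b3@11:R b1@12:L b2@13:R b5@14:L b4@16:L]
Ball 3: thrown@2 h=1 -> first land @3; rethrown@3 h=7 -> second land @10

Answer: 3 10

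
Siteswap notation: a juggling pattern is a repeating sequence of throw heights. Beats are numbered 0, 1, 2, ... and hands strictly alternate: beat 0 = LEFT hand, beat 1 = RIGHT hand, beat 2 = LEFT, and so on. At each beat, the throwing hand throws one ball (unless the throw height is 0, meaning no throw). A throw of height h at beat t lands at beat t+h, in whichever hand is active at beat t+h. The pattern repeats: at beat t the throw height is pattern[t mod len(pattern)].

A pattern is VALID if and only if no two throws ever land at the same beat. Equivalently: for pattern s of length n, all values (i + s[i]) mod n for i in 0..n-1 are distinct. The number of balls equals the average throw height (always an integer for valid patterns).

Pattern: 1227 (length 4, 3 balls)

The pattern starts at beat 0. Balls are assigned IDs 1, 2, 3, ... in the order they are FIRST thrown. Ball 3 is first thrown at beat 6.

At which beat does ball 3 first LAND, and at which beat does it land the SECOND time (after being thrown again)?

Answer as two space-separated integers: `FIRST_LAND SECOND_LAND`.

Answer: 8 9

Derivation:
Beat 0 (L): throw ball1 h=1 -> lands@1:R; in-air after throw: [b1@1:R]
Beat 1 (R): throw ball1 h=2 -> lands@3:R; in-air after throw: [b1@3:R]
Beat 2 (L): throw ball2 h=2 -> lands@4:L; in-air after throw: [b1@3:R b2@4:L]
Beat 3 (R): throw ball1 h=7 -> lands@10:L; in-air after throw: [b2@4:L b1@10:L]
Beat 4 (L): throw ball2 h=1 -> lands@5:R; in-air after throw: [b2@5:R b1@10:L]
Beat 5 (R): throw ball2 h=2 -> lands@7:R; in-air after throw: [b2@7:R b1@10:L]
Beat 6 (L): throw ball3 h=2 -> lands@8:L; in-air after throw: [b2@7:R b3@8:L b1@10:L]
Beat 7 (R): throw ball2 h=7 -> lands@14:L; in-air after throw: [b3@8:L b1@10:L b2@14:L]
Beat 8 (L): throw ball3 h=1 -> lands@9:R; in-air after throw: [b3@9:R b1@10:L b2@14:L]
Beat 9 (R): throw ball3 h=2 -> lands@11:R; in-air after throw: [b1@10:L b3@11:R b2@14:L]
Ball 3: thrown@6 h=2 -> first land @8; rethrown@8 h=1 -> second land @9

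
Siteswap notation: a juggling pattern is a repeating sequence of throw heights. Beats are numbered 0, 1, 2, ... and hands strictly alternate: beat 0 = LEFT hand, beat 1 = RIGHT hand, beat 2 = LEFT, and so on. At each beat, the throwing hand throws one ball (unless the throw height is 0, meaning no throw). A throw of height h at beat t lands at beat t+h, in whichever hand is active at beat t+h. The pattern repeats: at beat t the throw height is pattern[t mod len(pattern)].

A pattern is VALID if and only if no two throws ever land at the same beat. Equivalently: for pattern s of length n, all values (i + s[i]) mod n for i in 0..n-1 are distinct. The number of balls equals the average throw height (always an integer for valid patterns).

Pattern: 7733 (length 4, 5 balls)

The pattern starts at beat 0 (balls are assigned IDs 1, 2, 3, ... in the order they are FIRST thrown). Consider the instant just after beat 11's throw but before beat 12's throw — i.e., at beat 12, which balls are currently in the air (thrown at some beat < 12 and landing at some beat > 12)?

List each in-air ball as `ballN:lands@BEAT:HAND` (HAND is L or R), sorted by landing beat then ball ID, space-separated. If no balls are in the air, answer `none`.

Beat 0 (L): throw ball1 h=7 -> lands@7:R; in-air after throw: [b1@7:R]
Beat 1 (R): throw ball2 h=7 -> lands@8:L; in-air after throw: [b1@7:R b2@8:L]
Beat 2 (L): throw ball3 h=3 -> lands@5:R; in-air after throw: [b3@5:R b1@7:R b2@8:L]
Beat 3 (R): throw ball4 h=3 -> lands@6:L; in-air after throw: [b3@5:R b4@6:L b1@7:R b2@8:L]
Beat 4 (L): throw ball5 h=7 -> lands@11:R; in-air after throw: [b3@5:R b4@6:L b1@7:R b2@8:L b5@11:R]
Beat 5 (R): throw ball3 h=7 -> lands@12:L; in-air after throw: [b4@6:L b1@7:R b2@8:L b5@11:R b3@12:L]
Beat 6 (L): throw ball4 h=3 -> lands@9:R; in-air after throw: [b1@7:R b2@8:L b4@9:R b5@11:R b3@12:L]
Beat 7 (R): throw ball1 h=3 -> lands@10:L; in-air after throw: [b2@8:L b4@9:R b1@10:L b5@11:R b3@12:L]
Beat 8 (L): throw ball2 h=7 -> lands@15:R; in-air after throw: [b4@9:R b1@10:L b5@11:R b3@12:L b2@15:R]
Beat 9 (R): throw ball4 h=7 -> lands@16:L; in-air after throw: [b1@10:L b5@11:R b3@12:L b2@15:R b4@16:L]
Beat 10 (L): throw ball1 h=3 -> lands@13:R; in-air after throw: [b5@11:R b3@12:L b1@13:R b2@15:R b4@16:L]
Beat 11 (R): throw ball5 h=3 -> lands@14:L; in-air after throw: [b3@12:L b1@13:R b5@14:L b2@15:R b4@16:L]
Beat 12 (L): throw ball3 h=7 -> lands@19:R; in-air after throw: [b1@13:R b5@14:L b2@15:R b4@16:L b3@19:R]

Answer: ball1:lands@13:R ball5:lands@14:L ball2:lands@15:R ball4:lands@16:L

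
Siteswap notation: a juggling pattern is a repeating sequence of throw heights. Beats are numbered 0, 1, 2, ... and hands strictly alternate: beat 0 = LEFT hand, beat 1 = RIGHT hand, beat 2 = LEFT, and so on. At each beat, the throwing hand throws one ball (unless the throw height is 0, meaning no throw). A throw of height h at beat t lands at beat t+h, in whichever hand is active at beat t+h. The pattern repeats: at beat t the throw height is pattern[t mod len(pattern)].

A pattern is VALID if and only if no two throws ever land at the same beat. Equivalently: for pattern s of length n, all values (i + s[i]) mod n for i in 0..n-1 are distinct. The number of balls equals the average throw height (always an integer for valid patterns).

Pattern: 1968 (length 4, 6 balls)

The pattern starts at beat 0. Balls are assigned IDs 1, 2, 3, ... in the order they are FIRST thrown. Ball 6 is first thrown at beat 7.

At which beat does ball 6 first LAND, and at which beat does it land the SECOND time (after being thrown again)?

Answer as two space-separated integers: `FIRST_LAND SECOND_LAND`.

Beat 0 (L): throw ball1 h=1 -> lands@1:R; in-air after throw: [b1@1:R]
Beat 1 (R): throw ball1 h=9 -> lands@10:L; in-air after throw: [b1@10:L]
Beat 2 (L): throw ball2 h=6 -> lands@8:L; in-air after throw: [b2@8:L b1@10:L]
Beat 3 (R): throw ball3 h=8 -> lands@11:R; in-air after throw: [b2@8:L b1@10:L b3@11:R]
Beat 4 (L): throw ball4 h=1 -> lands@5:R; in-air after throw: [b4@5:R b2@8:L b1@10:L b3@11:R]
Beat 5 (R): throw ball4 h=9 -> lands@14:L; in-air after throw: [b2@8:L b1@10:L b3@11:R b4@14:L]
Beat 6 (L): throw ball5 h=6 -> lands@12:L; in-air after throw: [b2@8:L b1@10:L b3@11:R b5@12:L b4@14:L]
Beat 7 (R): throw ball6 h=8 -> lands@15:R; in-air after throw: [b2@8:L b1@10:L b3@11:R b5@12:L b4@14:L b6@15:R]
Beat 8 (L): throw ball2 h=1 -> lands@9:R; in-air after throw: [b2@9:R b1@10:L b3@11:R b5@12:L b4@14:L b6@15:R]
Beat 9 (R): throw ball2 h=9 -> lands@18:L; in-air after throw: [b1@10:L b3@11:R b5@12:L b4@14:L b6@15:R b2@18:L]
Beat 10 (L): throw ball1 h=6 -> lands@16:L; in-air after throw: [b3@11:R b5@12:L b4@14:L b6@15:R b1@16:L b2@18:L]
Beat 11 (R): throw ball3 h=8 -> lands@19:R; in-air after throw: [b5@12:L b4@14:L b6@15:R b1@16:L b2@18:L b3@19:R]
Beat 12 (L): throw ball5 h=1 -> lands@13:R; in-air after throw: [b5@13:R b4@14:L b6@15:R b1@16:L b2@18:L b3@19:R]
Beat 13 (R): throw ball5 h=9 -> lands@22:L; in-air after throw: [b4@14:L b6@15:R b1@16:L b2@18:L b3@19:R b5@22:L]
Beat 14 (L): throw ball4 h=6 -> lands@20:L; in-air after throw: [b6@15:R b1@16:L b2@18:L b3@19:R b4@20:L b5@22:L]
Beat 15 (R): throw ball6 h=8 -> lands@23:R; in-air after throw: [b1@16:L b2@18:L b3@19:R b4@20:L b5@22:L b6@23:R]
Beat 16 (L): throw ball1 h=1 -> lands@17:R; in-air after throw: [b1@17:R b2@18:L b3@19:R b4@20:L b5@22:L b6@23:R]
Ball 6: thrown@7 h=8 -> first land @15; rethrown@15 h=8 -> second land @23

Answer: 15 23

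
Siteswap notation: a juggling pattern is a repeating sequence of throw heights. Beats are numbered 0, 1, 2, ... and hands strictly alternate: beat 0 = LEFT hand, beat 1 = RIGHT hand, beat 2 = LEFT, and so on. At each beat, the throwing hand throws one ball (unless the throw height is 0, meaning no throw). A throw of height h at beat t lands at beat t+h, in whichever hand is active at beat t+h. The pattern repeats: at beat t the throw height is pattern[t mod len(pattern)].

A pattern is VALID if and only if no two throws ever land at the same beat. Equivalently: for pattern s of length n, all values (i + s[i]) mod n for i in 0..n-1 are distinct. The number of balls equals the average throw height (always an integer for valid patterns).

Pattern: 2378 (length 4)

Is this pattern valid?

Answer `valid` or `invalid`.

Answer: valid

Derivation:
i=0: (i + s[i]) mod n = (0 + 2) mod 4 = 2
i=1: (i + s[i]) mod n = (1 + 3) mod 4 = 0
i=2: (i + s[i]) mod n = (2 + 7) mod 4 = 1
i=3: (i + s[i]) mod n = (3 + 8) mod 4 = 3
Residues: [2, 0, 1, 3], distinct: True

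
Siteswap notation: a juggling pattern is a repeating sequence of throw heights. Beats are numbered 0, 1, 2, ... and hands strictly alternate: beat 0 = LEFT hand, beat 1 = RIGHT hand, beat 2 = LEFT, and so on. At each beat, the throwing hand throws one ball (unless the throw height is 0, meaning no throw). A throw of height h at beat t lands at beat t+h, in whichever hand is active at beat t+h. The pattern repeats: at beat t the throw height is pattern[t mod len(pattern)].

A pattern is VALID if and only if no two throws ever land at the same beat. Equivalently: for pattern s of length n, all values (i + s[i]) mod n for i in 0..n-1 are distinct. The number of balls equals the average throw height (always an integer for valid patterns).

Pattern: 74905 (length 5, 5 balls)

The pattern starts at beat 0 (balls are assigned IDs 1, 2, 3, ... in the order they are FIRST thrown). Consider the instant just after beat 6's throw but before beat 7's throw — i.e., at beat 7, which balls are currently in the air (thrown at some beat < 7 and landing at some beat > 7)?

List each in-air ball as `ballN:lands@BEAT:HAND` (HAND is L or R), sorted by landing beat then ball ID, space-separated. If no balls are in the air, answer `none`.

Beat 0 (L): throw ball1 h=7 -> lands@7:R; in-air after throw: [b1@7:R]
Beat 1 (R): throw ball2 h=4 -> lands@5:R; in-air after throw: [b2@5:R b1@7:R]
Beat 2 (L): throw ball3 h=9 -> lands@11:R; in-air after throw: [b2@5:R b1@7:R b3@11:R]
Beat 4 (L): throw ball4 h=5 -> lands@9:R; in-air after throw: [b2@5:R b1@7:R b4@9:R b3@11:R]
Beat 5 (R): throw ball2 h=7 -> lands@12:L; in-air after throw: [b1@7:R b4@9:R b3@11:R b2@12:L]
Beat 6 (L): throw ball5 h=4 -> lands@10:L; in-air after throw: [b1@7:R b4@9:R b5@10:L b3@11:R b2@12:L]
Beat 7 (R): throw ball1 h=9 -> lands@16:L; in-air after throw: [b4@9:R b5@10:L b3@11:R b2@12:L b1@16:L]

Answer: ball4:lands@9:R ball5:lands@10:L ball3:lands@11:R ball2:lands@12:L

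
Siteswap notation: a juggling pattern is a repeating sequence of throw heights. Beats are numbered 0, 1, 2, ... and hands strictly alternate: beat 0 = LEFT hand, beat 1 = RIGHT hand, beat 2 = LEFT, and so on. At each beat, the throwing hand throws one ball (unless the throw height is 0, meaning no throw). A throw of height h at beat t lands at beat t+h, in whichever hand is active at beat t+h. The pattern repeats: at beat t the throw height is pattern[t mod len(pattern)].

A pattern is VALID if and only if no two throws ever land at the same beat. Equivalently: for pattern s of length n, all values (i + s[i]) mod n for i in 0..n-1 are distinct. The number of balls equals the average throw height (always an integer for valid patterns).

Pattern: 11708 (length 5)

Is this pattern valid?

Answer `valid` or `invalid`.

i=0: (i + s[i]) mod n = (0 + 1) mod 5 = 1
i=1: (i + s[i]) mod n = (1 + 1) mod 5 = 2
i=2: (i + s[i]) mod n = (2 + 7) mod 5 = 4
i=3: (i + s[i]) mod n = (3 + 0) mod 5 = 3
i=4: (i + s[i]) mod n = (4 + 8) mod 5 = 2
Residues: [1, 2, 4, 3, 2], distinct: False

Answer: invalid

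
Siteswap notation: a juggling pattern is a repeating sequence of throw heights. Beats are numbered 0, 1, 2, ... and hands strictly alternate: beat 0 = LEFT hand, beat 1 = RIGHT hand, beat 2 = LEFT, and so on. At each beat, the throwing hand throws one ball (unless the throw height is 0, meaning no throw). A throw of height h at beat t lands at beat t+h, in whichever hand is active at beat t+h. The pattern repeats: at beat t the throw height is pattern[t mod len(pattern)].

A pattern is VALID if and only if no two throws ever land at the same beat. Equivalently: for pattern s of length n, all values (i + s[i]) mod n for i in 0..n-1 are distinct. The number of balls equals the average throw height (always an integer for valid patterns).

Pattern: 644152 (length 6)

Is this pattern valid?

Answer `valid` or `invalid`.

Answer: invalid

Derivation:
i=0: (i + s[i]) mod n = (0 + 6) mod 6 = 0
i=1: (i + s[i]) mod n = (1 + 4) mod 6 = 5
i=2: (i + s[i]) mod n = (2 + 4) mod 6 = 0
i=3: (i + s[i]) mod n = (3 + 1) mod 6 = 4
i=4: (i + s[i]) mod n = (4 + 5) mod 6 = 3
i=5: (i + s[i]) mod n = (5 + 2) mod 6 = 1
Residues: [0, 5, 0, 4, 3, 1], distinct: False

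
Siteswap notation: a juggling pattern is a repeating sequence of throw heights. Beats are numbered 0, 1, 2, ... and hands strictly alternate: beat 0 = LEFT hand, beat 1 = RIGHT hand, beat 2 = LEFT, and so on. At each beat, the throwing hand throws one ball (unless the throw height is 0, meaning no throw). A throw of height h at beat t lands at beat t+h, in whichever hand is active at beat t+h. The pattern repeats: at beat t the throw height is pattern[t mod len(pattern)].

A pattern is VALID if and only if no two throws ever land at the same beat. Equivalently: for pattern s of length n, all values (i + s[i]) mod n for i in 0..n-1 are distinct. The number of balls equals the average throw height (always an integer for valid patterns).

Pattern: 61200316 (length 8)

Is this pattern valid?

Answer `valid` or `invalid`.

Answer: invalid

Derivation:
i=0: (i + s[i]) mod n = (0 + 6) mod 8 = 6
i=1: (i + s[i]) mod n = (1 + 1) mod 8 = 2
i=2: (i + s[i]) mod n = (2 + 2) mod 8 = 4
i=3: (i + s[i]) mod n = (3 + 0) mod 8 = 3
i=4: (i + s[i]) mod n = (4 + 0) mod 8 = 4
i=5: (i + s[i]) mod n = (5 + 3) mod 8 = 0
i=6: (i + s[i]) mod n = (6 + 1) mod 8 = 7
i=7: (i + s[i]) mod n = (7 + 6) mod 8 = 5
Residues: [6, 2, 4, 3, 4, 0, 7, 5], distinct: False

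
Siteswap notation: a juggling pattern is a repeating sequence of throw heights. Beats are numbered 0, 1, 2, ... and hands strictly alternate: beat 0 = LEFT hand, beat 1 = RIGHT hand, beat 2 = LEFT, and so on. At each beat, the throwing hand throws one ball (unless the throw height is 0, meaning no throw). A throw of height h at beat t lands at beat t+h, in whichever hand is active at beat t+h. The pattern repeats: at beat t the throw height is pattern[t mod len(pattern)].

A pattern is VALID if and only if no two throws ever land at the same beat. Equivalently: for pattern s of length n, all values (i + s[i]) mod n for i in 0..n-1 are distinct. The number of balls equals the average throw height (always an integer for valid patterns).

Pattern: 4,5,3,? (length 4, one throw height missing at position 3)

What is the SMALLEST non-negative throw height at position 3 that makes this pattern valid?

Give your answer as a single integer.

i=0: (0 + 4) mod 4 = 0
i=1: (1 + 5) mod 4 = 2
i=2: (2 + 3) mod 4 = 1
i=3: s[i]=? (unknown)
Known residues: [0, 1, 2]; need a permutation of 0..3, so missing residue r = 3
Need (3 + s) mod 4 = 3; smallest s = (3 - 3) mod 4 = 0

Answer: 0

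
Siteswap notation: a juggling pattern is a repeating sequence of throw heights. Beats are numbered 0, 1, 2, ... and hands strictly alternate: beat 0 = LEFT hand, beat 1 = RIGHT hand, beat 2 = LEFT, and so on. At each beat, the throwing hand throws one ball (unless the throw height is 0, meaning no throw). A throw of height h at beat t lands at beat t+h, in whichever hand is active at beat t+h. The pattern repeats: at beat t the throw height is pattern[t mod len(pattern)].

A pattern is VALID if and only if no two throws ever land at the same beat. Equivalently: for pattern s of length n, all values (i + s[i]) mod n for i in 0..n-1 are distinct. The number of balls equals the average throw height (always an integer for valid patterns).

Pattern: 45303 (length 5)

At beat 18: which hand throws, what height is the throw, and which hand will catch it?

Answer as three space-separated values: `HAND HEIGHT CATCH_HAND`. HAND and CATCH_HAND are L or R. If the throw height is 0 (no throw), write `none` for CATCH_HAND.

Answer: L 0 none

Derivation:
Beat 18: 18 mod 2 = 0, so hand = L
Throw height = pattern[18 mod 5] = pattern[3] = 0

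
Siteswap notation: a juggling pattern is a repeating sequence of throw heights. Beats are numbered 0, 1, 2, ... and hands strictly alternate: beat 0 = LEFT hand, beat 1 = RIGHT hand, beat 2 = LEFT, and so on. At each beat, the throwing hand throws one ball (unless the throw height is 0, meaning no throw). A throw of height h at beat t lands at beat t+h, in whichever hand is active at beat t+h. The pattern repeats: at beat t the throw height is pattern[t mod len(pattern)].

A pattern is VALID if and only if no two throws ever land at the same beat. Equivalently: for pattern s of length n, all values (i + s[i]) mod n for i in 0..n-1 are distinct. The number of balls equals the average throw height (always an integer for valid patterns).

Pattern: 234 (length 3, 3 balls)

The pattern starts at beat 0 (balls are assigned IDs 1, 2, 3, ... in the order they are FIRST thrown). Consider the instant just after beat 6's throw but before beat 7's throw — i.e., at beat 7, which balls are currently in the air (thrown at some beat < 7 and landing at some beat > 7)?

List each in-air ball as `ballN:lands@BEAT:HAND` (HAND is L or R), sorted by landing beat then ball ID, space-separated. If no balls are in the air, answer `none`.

Answer: ball1:lands@8:L ball3:lands@9:R

Derivation:
Beat 0 (L): throw ball1 h=2 -> lands@2:L; in-air after throw: [b1@2:L]
Beat 1 (R): throw ball2 h=3 -> lands@4:L; in-air after throw: [b1@2:L b2@4:L]
Beat 2 (L): throw ball1 h=4 -> lands@6:L; in-air after throw: [b2@4:L b1@6:L]
Beat 3 (R): throw ball3 h=2 -> lands@5:R; in-air after throw: [b2@4:L b3@5:R b1@6:L]
Beat 4 (L): throw ball2 h=3 -> lands@7:R; in-air after throw: [b3@5:R b1@6:L b2@7:R]
Beat 5 (R): throw ball3 h=4 -> lands@9:R; in-air after throw: [b1@6:L b2@7:R b3@9:R]
Beat 6 (L): throw ball1 h=2 -> lands@8:L; in-air after throw: [b2@7:R b1@8:L b3@9:R]
Beat 7 (R): throw ball2 h=3 -> lands@10:L; in-air after throw: [b1@8:L b3@9:R b2@10:L]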